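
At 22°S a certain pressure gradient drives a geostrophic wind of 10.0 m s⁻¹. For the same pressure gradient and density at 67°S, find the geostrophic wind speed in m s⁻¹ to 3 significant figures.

With the same pressure gradient and density, V_g ∝ 1/f ∝ 1/sin φ.
V₂ = V₁ · sin φ₁ / sin φ₂ = 10.0 × sin 22° / sin 67°
V₂ = 10.0 × 0.3746/0.9205 = 4.07 m s⁻¹

4.07 m s⁻¹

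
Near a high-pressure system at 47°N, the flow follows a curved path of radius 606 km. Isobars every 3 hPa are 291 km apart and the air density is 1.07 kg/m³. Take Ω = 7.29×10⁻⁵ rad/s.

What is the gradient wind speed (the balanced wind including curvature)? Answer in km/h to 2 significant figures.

39 km/h

Coriolis parameter at 47°N:
f = 2Ω sin φ = 2 × 7.29×10⁻⁵ × sin 47° = 1.07×10⁻⁴ s⁻¹
Pressure gradient: |∂P/∂n| = 300 Pa / 291000 m = 1.03×10⁻³ Pa/m
Geostrophic speed: V_g = |∂P/∂n|/(fρ) = 1.03×10⁻³/(1.07×10⁻⁴ × 1.07) = 9.04 m/s
Around a high, pressure-gradient force acts outward with centrifugal, so Coriolis balances both:
fV = (1/ρ)|∂P/∂n| + V²/R  →  V² − fR·V + fR·V_g = 0
With fR = 1.07×10⁻⁴ × 606×10³ m = 64.6 m/s:
V = [fR − √((fR)² − 4 fR V_g)]/2 = [64.6 − √(64.6² − 4×64.6×9.04)]/2 = 10.9 m/s
Supergeostrophic (V > V_g = 9.04 m/s), as expected around a high.
Converting: 10.9 m/s × 3.6 = 39 km/h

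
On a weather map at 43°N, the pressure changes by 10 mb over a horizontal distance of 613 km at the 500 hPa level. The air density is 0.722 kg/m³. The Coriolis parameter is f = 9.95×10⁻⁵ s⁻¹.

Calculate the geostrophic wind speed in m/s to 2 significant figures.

Pressure gradient: |∂P/∂n| = 1000 Pa / 613000 m = 1.63×10⁻³ Pa/m
Geostrophic balance (pressure-gradient force = Coriolis force):
V_g = (1/(fρ)) |∂P/∂n| = 1.63×10⁻³ / (9.95×10⁻⁵ × 0.722) = 22.7 m/s

23 m/s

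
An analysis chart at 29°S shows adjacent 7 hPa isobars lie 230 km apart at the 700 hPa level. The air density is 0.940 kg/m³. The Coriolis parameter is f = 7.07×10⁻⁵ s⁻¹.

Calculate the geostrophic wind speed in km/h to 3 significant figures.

Pressure gradient: |∂P/∂n| = 700 Pa / 230000 m = 3.04×10⁻³ Pa/m
Geostrophic balance (pressure-gradient force = Coriolis force):
V_g = (1/(fρ)) |∂P/∂n| = 3.04×10⁻³ / (7.07×10⁻⁵ × 0.940) = 45.8 m/s
Converting: 45.8 m/s × 3.6 = 165 km/h

165 km/h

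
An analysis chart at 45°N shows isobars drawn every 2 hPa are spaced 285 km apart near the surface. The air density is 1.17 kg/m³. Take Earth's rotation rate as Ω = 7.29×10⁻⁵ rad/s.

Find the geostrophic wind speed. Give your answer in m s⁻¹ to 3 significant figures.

5.82 m s⁻¹

Coriolis parameter at 45°N:
f = 2Ω sin φ = 2 × 7.29×10⁻⁵ × sin 45° = 1.03×10⁻⁴ s⁻¹
Pressure gradient: |∂P/∂n| = 200 Pa / 285000 m = 7.02×10⁻⁴ Pa/m
Geostrophic balance (pressure-gradient force = Coriolis force):
V_g = (1/(fρ)) |∂P/∂n| = 7.02×10⁻⁴ / (1.03×10⁻⁴ × 1.17) = 5.82 m/s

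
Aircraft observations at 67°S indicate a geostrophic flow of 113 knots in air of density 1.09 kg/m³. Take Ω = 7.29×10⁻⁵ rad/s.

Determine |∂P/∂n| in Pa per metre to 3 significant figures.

8.50×10⁻³ Pa/m

Coriolis parameter at 67°S:
f = 2Ω sin φ = 2 × 7.29×10⁻⁵ × sin 67° = 1.34×10⁻⁴ s⁻¹
Wind speed in SI: 113 knots = 58.1 m/s
Geostrophic balance rearranged: |∂P/∂n| = f ρ V_g
|∂P/∂n| = 1.34×10⁻⁴ × 1.09 × 58.1 = 8.50×10⁻³ Pa/m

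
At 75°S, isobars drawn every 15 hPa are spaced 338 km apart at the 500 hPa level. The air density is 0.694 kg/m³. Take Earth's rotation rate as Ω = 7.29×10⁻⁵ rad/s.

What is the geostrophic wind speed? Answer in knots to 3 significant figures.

Coriolis parameter at 75°S:
f = 2Ω sin φ = 2 × 7.29×10⁻⁵ × sin 75° = 1.41×10⁻⁴ s⁻¹
Pressure gradient: |∂P/∂n| = 1500 Pa / 338000 m = 4.44×10⁻³ Pa/m
Geostrophic balance (pressure-gradient force = Coriolis force):
V_g = (1/(fρ)) |∂P/∂n| = 4.44×10⁻³ / (1.41×10⁻⁴ × 0.694) = 45.4 m/s
Converting: 45.4 m/s × 1.944 = 88.3 knots

88.3 knots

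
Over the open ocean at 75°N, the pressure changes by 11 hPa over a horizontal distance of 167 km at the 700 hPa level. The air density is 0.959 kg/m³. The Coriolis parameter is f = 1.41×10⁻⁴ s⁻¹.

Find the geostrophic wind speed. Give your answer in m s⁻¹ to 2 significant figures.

Pressure gradient: |∂P/∂n| = 1100 Pa / 167000 m = 6.59×10⁻³ Pa/m
Geostrophic balance (pressure-gradient force = Coriolis force):
V_g = (1/(fρ)) |∂P/∂n| = 6.59×10⁻³ / (1.41×10⁻⁴ × 0.959) = 48.7 m/s

49 m s⁻¹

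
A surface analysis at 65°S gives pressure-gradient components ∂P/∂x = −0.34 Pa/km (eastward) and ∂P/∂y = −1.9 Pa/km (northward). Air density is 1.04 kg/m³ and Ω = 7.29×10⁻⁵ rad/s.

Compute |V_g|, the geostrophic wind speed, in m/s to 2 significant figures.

Coriolis parameter at 65°S:
f = 2Ω sin φ = 2 × 7.29×10⁻⁵ × sin 65° = 1.32×10⁻⁴ s⁻¹
In the Southern Hemisphere f is negative: f = −1.32×10⁻⁴ s⁻¹.
Component geostrophic relations (x east, y north):
u_g = −(1/(fρ)) ∂P/∂y,  v_g = (1/(fρ)) ∂P/∂x
u_g = −(−1.9×10⁻³)/(−1.32×10⁻⁴ × 1.04) = −13.8 m/s;  v_g = (−0.34×10⁻³)/(−1.32×10⁻⁴ × 1.04) = 2.47 m/s
|V_g| = √(u_g² + v_g²) = 14.0 m/s

14 m/s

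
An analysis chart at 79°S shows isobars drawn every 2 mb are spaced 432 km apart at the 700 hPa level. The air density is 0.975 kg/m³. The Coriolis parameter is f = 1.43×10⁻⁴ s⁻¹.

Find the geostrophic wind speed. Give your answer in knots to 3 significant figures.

6.45 knots

Pressure gradient: |∂P/∂n| = 200 Pa / 432000 m = 4.63×10⁻⁴ Pa/m
Geostrophic balance (pressure-gradient force = Coriolis force):
V_g = (1/(fρ)) |∂P/∂n| = 4.63×10⁻⁴ / (1.43×10⁻⁴ × 0.975) = 3.32 m/s
Converting: 3.32 m/s × 1.944 = 6.45 knots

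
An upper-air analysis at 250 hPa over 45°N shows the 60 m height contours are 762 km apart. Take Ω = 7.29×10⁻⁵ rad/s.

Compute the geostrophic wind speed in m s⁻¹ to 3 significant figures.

7.49 m s⁻¹

Coriolis parameter at 45°N:
f = 2Ω sin φ = 2 × 7.29×10⁻⁵ × sin 45° = 1.03×10⁻⁴ s⁻¹
Height gradient: |∂Z/∂n| = 60 m / 762000 m = 7.87×10⁻⁵
On a pressure surface, geostrophic balance gives V_g = (g/f)|∂Z/∂n|:
V_g = 9.81 × 7.87×10⁻⁵ / 1.03×10⁻⁴ = 7.49 m/s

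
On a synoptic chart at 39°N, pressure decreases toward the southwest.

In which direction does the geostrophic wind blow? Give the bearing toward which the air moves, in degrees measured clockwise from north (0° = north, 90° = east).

The pressure-gradient force points toward the southwest (bearing 225°).
Geostrophic balance: in the Northern Hemisphere the Coriolis force deflects motion to the right, so the geostrophic wind blows 90° to the right of the pressure-gradient force (low pressure on the left).
Rotating 225° by 90° clockwise gives 315° — the wind blows toward the northwest.

315°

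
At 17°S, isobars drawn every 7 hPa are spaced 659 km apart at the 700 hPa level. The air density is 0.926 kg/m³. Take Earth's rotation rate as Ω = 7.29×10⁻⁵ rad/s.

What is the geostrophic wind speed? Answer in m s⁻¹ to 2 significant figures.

Coriolis parameter at 17°S:
f = 2Ω sin φ = 2 × 7.29×10⁻⁵ × sin 17° = 4.26×10⁻⁵ s⁻¹
Pressure gradient: |∂P/∂n| = 700 Pa / 659000 m = 1.06×10⁻³ Pa/m
Geostrophic balance (pressure-gradient force = Coriolis force):
V_g = (1/(fρ)) |∂P/∂n| = 1.06×10⁻³ / (4.26×10⁻⁵ × 0.926) = 26.9 m/s

27 m s⁻¹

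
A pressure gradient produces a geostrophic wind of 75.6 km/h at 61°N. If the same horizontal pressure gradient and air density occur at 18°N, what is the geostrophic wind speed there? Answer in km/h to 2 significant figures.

With the same pressure gradient and density, V_g ∝ 1/f ∝ 1/sin φ.
V₂ = V₁ · sin φ₁ / sin φ₂ = 75.6 × sin 61° / sin 18°
V₂ = 75.6 × 0.8746/0.3090 = 210 km/h

210 km/h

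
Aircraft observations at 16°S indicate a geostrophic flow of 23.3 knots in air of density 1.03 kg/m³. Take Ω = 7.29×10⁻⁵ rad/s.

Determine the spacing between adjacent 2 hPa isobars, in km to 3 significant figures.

Coriolis parameter at 16°S:
f = 2Ω sin φ = 2 × 7.29×10⁻⁵ × sin 16° = 4.02×10⁻⁵ s⁻¹
Wind speed in SI: 23.3 knots = 12.0 m/s
Geostrophic balance rearranged: |∂P/∂n| = f ρ V_g
|∂P/∂n| = 4.02×10⁻⁵ × 1.03 × 12.0 = 4.96×10⁻⁴ Pa/m
Isobar spacing: Δn = ΔP/|∂P/∂n| = 200 Pa / 4.96×10⁻⁴ Pa/m = 403091 m ≈ 403 km

403 km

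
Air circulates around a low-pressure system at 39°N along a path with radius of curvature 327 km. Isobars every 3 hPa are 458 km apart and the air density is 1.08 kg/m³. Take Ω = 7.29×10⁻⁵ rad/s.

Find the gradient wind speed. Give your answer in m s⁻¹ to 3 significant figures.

5.57 m s⁻¹

Coriolis parameter at 39°N:
f = 2Ω sin φ = 2 × 7.29×10⁻⁵ × sin 39° = 9.18×10⁻⁵ s⁻¹
Pressure gradient: |∂P/∂n| = 300 Pa / 458000 m = 6.55×10⁻⁴ Pa/m
Geostrophic speed: V_g = |∂P/∂n|/(fρ) = 6.55×10⁻⁴/(9.18×10⁻⁵ × 1.08) = 6.61 m/s
Around a low, centrifugal force acts outward with Coriolis, so pressure-gradient force balances both:
(1/ρ)|∂P/∂n| = fV + V²/R  →  V² + fR·V − fR·V_g = 0
With fR = 9.18×10⁻⁵ × 327×10³ m = 30.0 m/s:
V = [−fR + √((fR)² + 4 fR V_g)]/2 = [−30.0 + √(30.0² + 4×30.0×6.61)]/2 = 5.57 m/s
Subgeostrophic (V < V_g = 6.61 m/s), as expected around a low.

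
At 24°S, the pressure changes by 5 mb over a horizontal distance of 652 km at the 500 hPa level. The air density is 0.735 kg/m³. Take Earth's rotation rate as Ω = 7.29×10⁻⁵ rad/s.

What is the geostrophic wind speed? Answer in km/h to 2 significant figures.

63 km/h

Coriolis parameter at 24°S:
f = 2Ω sin φ = 2 × 7.29×10⁻⁵ × sin 24° = 5.93×10⁻⁵ s⁻¹
Pressure gradient: |∂P/∂n| = 500 Pa / 652000 m = 7.67×10⁻⁴ Pa/m
Geostrophic balance (pressure-gradient force = Coriolis force):
V_g = (1/(fρ)) |∂P/∂n| = 7.67×10⁻⁴ / (5.93×10⁻⁵ × 0.735) = 17.6 m/s
Converting: 17.6 m/s × 3.6 = 63 km/h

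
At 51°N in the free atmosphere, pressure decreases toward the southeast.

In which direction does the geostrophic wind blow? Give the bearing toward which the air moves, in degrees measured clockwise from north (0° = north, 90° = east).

The pressure-gradient force points toward the southeast (bearing 135°).
Geostrophic balance: in the Northern Hemisphere the Coriolis force deflects motion to the right, so the geostrophic wind blows 90° to the right of the pressure-gradient force (low pressure on the left).
Rotating 135° by 90° clockwise gives 225° — the wind blows toward the southwest.

225°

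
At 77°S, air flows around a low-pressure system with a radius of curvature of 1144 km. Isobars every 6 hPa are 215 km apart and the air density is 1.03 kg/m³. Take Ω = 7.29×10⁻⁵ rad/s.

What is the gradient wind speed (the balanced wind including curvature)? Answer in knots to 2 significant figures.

Coriolis parameter at 77°S:
f = 2Ω sin φ = 2 × 7.29×10⁻⁵ × sin 77° = 1.42×10⁻⁴ s⁻¹
Pressure gradient: |∂P/∂n| = 600 Pa / 215000 m = 2.79×10⁻³ Pa/m
Geostrophic speed: V_g = |∂P/∂n|/(fρ) = 2.79×10⁻³/(1.42×10⁻⁴ × 1.03) = 19.1 m/s
Around a low, centrifugal force acts outward with Coriolis, so pressure-gradient force balances both:
(1/ρ)|∂P/∂n| = fV + V²/R  →  V² + fR·V − fR·V_g = 0
With fR = 1.42×10⁻⁴ × 1144×10³ m = 163 m/s:
V = [−fR + √((fR)² + 4 fR V_g)]/2 = [−163 + √(163² + 4×163×19.1)]/2 = 17.2 m/s
Subgeostrophic (V < V_g = 19.1 m/s), as expected around a low.
Converting: 17.2 m/s × 1.944 = 34 knots

34 knots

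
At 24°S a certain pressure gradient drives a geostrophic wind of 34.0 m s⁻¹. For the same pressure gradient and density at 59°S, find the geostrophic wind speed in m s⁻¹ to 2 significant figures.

With the same pressure gradient and density, V_g ∝ 1/f ∝ 1/sin φ.
V₂ = V₁ · sin φ₁ / sin φ₂ = 34.0 × sin 24° / sin 59°
V₂ = 34.0 × 0.4067/0.8572 = 16 m s⁻¹

16 m s⁻¹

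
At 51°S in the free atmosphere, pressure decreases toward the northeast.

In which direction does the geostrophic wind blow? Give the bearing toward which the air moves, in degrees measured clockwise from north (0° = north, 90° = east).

315°

The pressure-gradient force points toward the northeast (bearing 045°).
Geostrophic balance: in the Southern Hemisphere the Coriolis force deflects motion to the left, so the geostrophic wind blows 90° to the left of the pressure-gradient force (low pressure on the right).
Rotating 045° by 90° counterclockwise gives 315° — the wind blows toward the northwest.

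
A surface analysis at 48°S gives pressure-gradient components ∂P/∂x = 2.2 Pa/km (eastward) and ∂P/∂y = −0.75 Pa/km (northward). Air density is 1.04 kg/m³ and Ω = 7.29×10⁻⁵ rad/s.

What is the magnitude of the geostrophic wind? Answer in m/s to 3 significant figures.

20.6 m/s

Coriolis parameter at 48°S:
f = 2Ω sin φ = 2 × 7.29×10⁻⁵ × sin 48° = 1.08×10⁻⁴ s⁻¹
In the Southern Hemisphere f is negative: f = −1.08×10⁻⁴ s⁻¹.
Component geostrophic relations (x east, y north):
u_g = −(1/(fρ)) ∂P/∂y,  v_g = (1/(fρ)) ∂P/∂x
u_g = −(−0.75×10⁻³)/(−1.08×10⁻⁴ × 1.04) = −6.66 m/s;  v_g = (2.2×10⁻³)/(−1.08×10⁻⁴ × 1.04) = −19.5 m/s
|V_g| = √(u_g² + v_g²) = 20.6 m/s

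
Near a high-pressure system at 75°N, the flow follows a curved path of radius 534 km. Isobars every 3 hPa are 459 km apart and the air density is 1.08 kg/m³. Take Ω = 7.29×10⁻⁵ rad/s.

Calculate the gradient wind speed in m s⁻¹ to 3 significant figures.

4.58 m s⁻¹

Coriolis parameter at 75°N:
f = 2Ω sin φ = 2 × 7.29×10⁻⁵ × sin 75° = 1.41×10⁻⁴ s⁻¹
Pressure gradient: |∂P/∂n| = 300 Pa / 459000 m = 6.54×10⁻⁴ Pa/m
Geostrophic speed: V_g = |∂P/∂n|/(fρ) = 6.54×10⁻⁴/(1.41×10⁻⁴ × 1.08) = 4.30 m/s
Around a high, pressure-gradient force acts outward with centrifugal, so Coriolis balances both:
fV = (1/ρ)|∂P/∂n| + V²/R  →  V² − fR·V + fR·V_g = 0
With fR = 1.41×10⁻⁴ × 534×10³ m = 75.2 m/s:
V = [fR − √((fR)² − 4 fR V_g)]/2 = [75.2 − √(75.2² − 4×75.2×4.3)]/2 = 4.58 m/s
Supergeostrophic (V > V_g = 4.3 m/s), as expected around a high.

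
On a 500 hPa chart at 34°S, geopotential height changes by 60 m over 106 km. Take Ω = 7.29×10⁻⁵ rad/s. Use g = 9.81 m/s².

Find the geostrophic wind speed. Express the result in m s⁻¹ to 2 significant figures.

68 m s⁻¹

Coriolis parameter at 34°S:
f = 2Ω sin φ = 2 × 7.29×10⁻⁵ × sin 34° = 8.15×10⁻⁵ s⁻¹
Height gradient: |∂Z/∂n| = 60 m / 106000 m = 5.66×10⁻⁴
On a pressure surface, geostrophic balance gives V_g = (g/f)|∂Z/∂n|:
V_g = 9.81 × 5.66×10⁻⁴ / 8.15×10⁻⁵ = 68.1 m/s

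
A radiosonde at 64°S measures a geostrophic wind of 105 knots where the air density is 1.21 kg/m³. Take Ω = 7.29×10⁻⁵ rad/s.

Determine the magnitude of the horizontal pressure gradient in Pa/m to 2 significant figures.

Coriolis parameter at 64°S:
f = 2Ω sin φ = 2 × 7.29×10⁻⁵ × sin 64° = 1.31×10⁻⁴ s⁻¹
Wind speed in SI: 105 knots = 54.0 m/s
Geostrophic balance rearranged: |∂P/∂n| = f ρ V_g
|∂P/∂n| = 1.31×10⁻⁴ × 1.21 × 54.0 = 8.57×10⁻³ Pa/m

8.6×10⁻³ Pa/m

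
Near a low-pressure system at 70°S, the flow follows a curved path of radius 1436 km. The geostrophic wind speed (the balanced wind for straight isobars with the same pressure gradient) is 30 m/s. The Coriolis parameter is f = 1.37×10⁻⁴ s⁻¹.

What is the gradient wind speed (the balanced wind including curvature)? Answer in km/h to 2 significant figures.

95 km/h

Around a low, centrifugal force acts outward with Coriolis, so pressure-gradient force balances both:
(1/ρ)|∂P/∂n| = fV + V²/R  →  V² + fR·V − fR·V_g = 0
With fR = 1.37×10⁻⁴ × 1436×10³ m = 197 m/s:
V = [−fR + √((fR)² + 4 fR V_g)]/2 = [−197 + √(197² + 4×197×30)]/2 = 26.4 m/s
Subgeostrophic (V < V_g = 30 m/s), as expected around a low.
Converting: 26.4 m/s × 3.6 = 95 km/h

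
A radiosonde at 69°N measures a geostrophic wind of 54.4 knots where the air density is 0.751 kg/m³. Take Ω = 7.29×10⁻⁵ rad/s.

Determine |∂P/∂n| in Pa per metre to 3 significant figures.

Coriolis parameter at 69°N:
f = 2Ω sin φ = 2 × 7.29×10⁻⁵ × sin 69° = 1.36×10⁻⁴ s⁻¹
Wind speed in SI: 54.4 knots = 28.0 m/s
Geostrophic balance rearranged: |∂P/∂n| = f ρ V_g
|∂P/∂n| = 1.36×10⁻⁴ × 0.751 × 28.0 = 2.86×10⁻³ Pa/m

2.86×10⁻³ Pa/m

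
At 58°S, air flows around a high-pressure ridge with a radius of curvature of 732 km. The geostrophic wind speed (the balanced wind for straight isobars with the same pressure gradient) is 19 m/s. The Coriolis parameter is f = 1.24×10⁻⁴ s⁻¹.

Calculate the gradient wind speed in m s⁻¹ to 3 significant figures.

27.1 m s⁻¹

Around a high, pressure-gradient force acts outward with centrifugal, so Coriolis balances both:
fV = (1/ρ)|∂P/∂n| + V²/R  →  V² − fR·V + fR·V_g = 0
With fR = 1.24×10⁻⁴ × 732×10³ m = 90.8 m/s:
V = [fR − √((fR)² − 4 fR V_g)]/2 = [90.8 − √(90.8² − 4×90.8×19)]/2 = 27.1 m/s
Supergeostrophic (V > V_g = 19 m/s), as expected around a high.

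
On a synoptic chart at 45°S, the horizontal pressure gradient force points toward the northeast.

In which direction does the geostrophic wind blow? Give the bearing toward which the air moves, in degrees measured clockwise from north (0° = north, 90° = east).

The pressure-gradient force points toward the northeast (bearing 045°).
Geostrophic balance: in the Southern Hemisphere the Coriolis force deflects motion to the left, so the geostrophic wind blows 90° to the left of the pressure-gradient force (low pressure on the right).
Rotating 045° by 90° counterclockwise gives 315° — the wind blows toward the northwest.

315°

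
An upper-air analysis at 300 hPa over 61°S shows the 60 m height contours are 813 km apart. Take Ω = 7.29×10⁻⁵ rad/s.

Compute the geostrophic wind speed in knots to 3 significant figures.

Coriolis parameter at 61°S:
f = 2Ω sin φ = 2 × 7.29×10⁻⁵ × sin 61° = 1.28×10⁻⁴ s⁻¹
Height gradient: |∂Z/∂n| = 60 m / 813000 m = 7.38×10⁻⁵
On a pressure surface, geostrophic balance gives V_g = (g/f)|∂Z/∂n|:
V_g = 9.81 × 7.38×10⁻⁵ / 1.28×10⁻⁴ = 5.68 m/s
Converting: 5.68 m/s × 1.944 = 11.0 knots

11.0 knots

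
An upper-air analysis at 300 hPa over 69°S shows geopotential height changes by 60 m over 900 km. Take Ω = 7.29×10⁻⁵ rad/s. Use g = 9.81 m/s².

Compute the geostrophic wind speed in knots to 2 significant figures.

9.3 knots

Coriolis parameter at 69°S:
f = 2Ω sin φ = 2 × 7.29×10⁻⁵ × sin 69° = 1.36×10⁻⁴ s⁻¹
Height gradient: |∂Z/∂n| = 60 m / 900000 m = 6.67×10⁻⁵
On a pressure surface, geostrophic balance gives V_g = (g/f)|∂Z/∂n|:
V_g = 9.81 × 6.67×10⁻⁵ / 1.36×10⁻⁴ = 4.80 m/s
Converting: 4.80 m/s × 1.944 = 9.3 knots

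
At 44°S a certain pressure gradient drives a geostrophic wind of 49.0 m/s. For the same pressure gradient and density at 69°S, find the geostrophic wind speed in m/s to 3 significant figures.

With the same pressure gradient and density, V_g ∝ 1/f ∝ 1/sin φ.
V₂ = V₁ · sin φ₁ / sin φ₂ = 49.0 × sin 44° / sin 69°
V₂ = 49.0 × 0.6947/0.9336 = 36.5 m/s

36.5 m/s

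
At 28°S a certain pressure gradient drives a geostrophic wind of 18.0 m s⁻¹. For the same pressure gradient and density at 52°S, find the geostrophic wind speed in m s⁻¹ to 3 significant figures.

10.7 m s⁻¹

With the same pressure gradient and density, V_g ∝ 1/f ∝ 1/sin φ.
V₂ = V₁ · sin φ₁ / sin φ₂ = 18.0 × sin 28° / sin 52°
V₂ = 18.0 × 0.4695/0.7880 = 10.7 m s⁻¹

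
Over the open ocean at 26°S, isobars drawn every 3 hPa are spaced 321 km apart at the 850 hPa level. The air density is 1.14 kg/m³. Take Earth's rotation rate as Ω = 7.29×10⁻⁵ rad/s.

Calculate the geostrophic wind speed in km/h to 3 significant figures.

46.2 km/h

Coriolis parameter at 26°S:
f = 2Ω sin φ = 2 × 7.29×10⁻⁵ × sin 26° = 6.39×10⁻⁵ s⁻¹
Pressure gradient: |∂P/∂n| = 300 Pa / 321000 m = 9.35×10⁻⁴ Pa/m
Geostrophic balance (pressure-gradient force = Coriolis force):
V_g = (1/(fρ)) |∂P/∂n| = 9.35×10⁻⁴ / (6.39×10⁻⁵ × 1.14) = 12.8 m/s
Converting: 12.8 m/s × 3.6 = 46.2 km/h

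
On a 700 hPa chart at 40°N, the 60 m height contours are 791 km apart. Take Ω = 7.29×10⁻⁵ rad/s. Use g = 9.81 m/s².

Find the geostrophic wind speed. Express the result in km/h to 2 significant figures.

Coriolis parameter at 40°N:
f = 2Ω sin φ = 2 × 7.29×10⁻⁵ × sin 40° = 9.37×10⁻⁵ s⁻¹
Height gradient: |∂Z/∂n| = 60 m / 791000 m = 7.59×10⁻⁵
On a pressure surface, geostrophic balance gives V_g = (g/f)|∂Z/∂n|:
V_g = 9.81 × 7.59×10⁻⁵ / 9.37×10⁻⁵ = 7.94 m/s
Converting: 7.94 m/s × 3.6 = 29 km/h

29 km/h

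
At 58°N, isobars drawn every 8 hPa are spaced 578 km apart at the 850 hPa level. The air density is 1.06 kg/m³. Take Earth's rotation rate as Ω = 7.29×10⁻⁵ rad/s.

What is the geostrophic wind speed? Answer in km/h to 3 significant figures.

38.0 km/h

Coriolis parameter at 58°N:
f = 2Ω sin φ = 2 × 7.29×10⁻⁵ × sin 58° = 1.24×10⁻⁴ s⁻¹
Pressure gradient: |∂P/∂n| = 800 Pa / 578000 m = 1.38×10⁻³ Pa/m
Geostrophic balance (pressure-gradient force = Coriolis force):
V_g = (1/(fρ)) |∂P/∂n| = 1.38×10⁻³ / (1.24×10⁻⁴ × 1.06) = 10.6 m/s
Converting: 10.6 m/s × 3.6 = 38.0 km/h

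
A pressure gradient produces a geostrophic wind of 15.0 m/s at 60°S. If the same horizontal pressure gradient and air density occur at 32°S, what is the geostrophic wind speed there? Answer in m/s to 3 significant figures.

With the same pressure gradient and density, V_g ∝ 1/f ∝ 1/sin φ.
V₂ = V₁ · sin φ₁ / sin φ₂ = 15.0 × sin 60° / sin 32°
V₂ = 15.0 × 0.8660/0.5299 = 24.5 m/s

24.5 m/s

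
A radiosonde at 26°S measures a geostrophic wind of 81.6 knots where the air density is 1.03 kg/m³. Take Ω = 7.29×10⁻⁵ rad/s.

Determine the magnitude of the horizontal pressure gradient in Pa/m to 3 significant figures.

2.76×10⁻³ Pa/m

Coriolis parameter at 26°S:
f = 2Ω sin φ = 2 × 7.29×10⁻⁵ × sin 26° = 6.39×10⁻⁵ s⁻¹
Wind speed in SI: 81.6 knots = 42.0 m/s
Geostrophic balance rearranged: |∂P/∂n| = f ρ V_g
|∂P/∂n| = 6.39×10⁻⁵ × 1.03 × 42.0 = 2.76×10⁻³ Pa/m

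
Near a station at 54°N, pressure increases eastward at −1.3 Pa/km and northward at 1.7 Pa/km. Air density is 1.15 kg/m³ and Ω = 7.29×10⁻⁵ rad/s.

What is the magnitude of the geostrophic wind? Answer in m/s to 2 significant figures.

Coriolis parameter at 54°N:
f = 2Ω sin φ = 2 × 7.29×10⁻⁵ × sin 54° = 1.18×10⁻⁴ s⁻¹
Component geostrophic relations (x east, y north):
u_g = −(1/(fρ)) ∂P/∂y,  v_g = (1/(fρ)) ∂P/∂x
u_g = −(1.7×10⁻³)/(1.18×10⁻⁴ × 1.15) = −12.5 m/s;  v_g = (−1.3×10⁻³)/(1.18×10⁻⁴ × 1.15) = −9.58 m/s
|V_g| = √(u_g² + v_g²) = 15.8 m/s

16 m/s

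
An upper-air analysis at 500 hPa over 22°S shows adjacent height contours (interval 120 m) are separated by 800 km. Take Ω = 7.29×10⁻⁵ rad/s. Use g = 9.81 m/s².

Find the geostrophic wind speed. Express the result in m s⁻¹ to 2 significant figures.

27 m s⁻¹

Coriolis parameter at 22°S:
f = 2Ω sin φ = 2 × 7.29×10⁻⁵ × sin 22° = 5.46×10⁻⁵ s⁻¹
Height gradient: |∂Z/∂n| = 120 m / 800000 m = 1.50×10⁻⁴
On a pressure surface, geostrophic balance gives V_g = (g/f)|∂Z/∂n|:
V_g = 9.81 × 1.50×10⁻⁴ / 5.46×10⁻⁵ = 26.9 m/s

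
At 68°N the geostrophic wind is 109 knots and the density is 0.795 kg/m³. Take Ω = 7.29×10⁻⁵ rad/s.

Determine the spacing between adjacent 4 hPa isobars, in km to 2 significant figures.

Coriolis parameter at 68°N:
f = 2Ω sin φ = 2 × 7.29×10⁻⁵ × sin 68° = 1.35×10⁻⁴ s⁻¹
Wind speed in SI: 109 knots = 56.1 m/s
Geostrophic balance rearranged: |∂P/∂n| = f ρ V_g
|∂P/∂n| = 1.35×10⁻⁴ × 0.795 × 56.1 = 6.03×10⁻³ Pa/m
Isobar spacing: Δn = ΔP/|∂P/∂n| = 400 Pa / 6.03×10⁻³ Pa/m = 66375 m ≈ 66 km

66 km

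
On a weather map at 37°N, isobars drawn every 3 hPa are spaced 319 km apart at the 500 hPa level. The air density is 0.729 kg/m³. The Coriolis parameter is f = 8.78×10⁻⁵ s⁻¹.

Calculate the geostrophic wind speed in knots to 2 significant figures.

29 knots

Pressure gradient: |∂P/∂n| = 300 Pa / 319000 m = 9.40×10⁻⁴ Pa/m
Geostrophic balance (pressure-gradient force = Coriolis force):
V_g = (1/(fρ)) |∂P/∂n| = 9.40×10⁻⁴ / (8.78×10⁻⁵ × 0.729) = 14.7 m/s
Converting: 14.7 m/s × 1.944 = 29 knots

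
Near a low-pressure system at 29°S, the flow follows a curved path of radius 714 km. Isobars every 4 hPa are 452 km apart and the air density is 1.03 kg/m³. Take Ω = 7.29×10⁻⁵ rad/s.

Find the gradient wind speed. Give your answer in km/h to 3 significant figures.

36.4 km/h

Coriolis parameter at 29°S:
f = 2Ω sin φ = 2 × 7.29×10⁻⁵ × sin 29° = 7.07×10⁻⁵ s⁻¹
Pressure gradient: |∂P/∂n| = 400 Pa / 452000 m = 8.85×10⁻⁴ Pa/m
Geostrophic speed: V_g = |∂P/∂n|/(fρ) = 8.85×10⁻⁴/(7.07×10⁻⁵ × 1.03) = 12.2 m/s
Around a low, centrifugal force acts outward with Coriolis, so pressure-gradient force balances both:
(1/ρ)|∂P/∂n| = fV + V²/R  →  V² + fR·V − fR·V_g = 0
With fR = 7.07×10⁻⁵ × 714×10³ m = 50.5 m/s:
V = [−fR + √((fR)² + 4 fR V_g)]/2 = [−50.5 + √(50.5² + 4×50.5×12.2)]/2 = 10.1 m/s
Subgeostrophic (V < V_g = 12.2 m/s), as expected around a low.
Converting: 10.1 m/s × 3.6 = 36.4 km/h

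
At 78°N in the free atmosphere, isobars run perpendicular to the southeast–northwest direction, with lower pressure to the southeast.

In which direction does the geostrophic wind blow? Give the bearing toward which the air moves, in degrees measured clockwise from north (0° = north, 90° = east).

225°

The pressure-gradient force points toward the southeast (bearing 135°).
Geostrophic balance: in the Northern Hemisphere the Coriolis force deflects motion to the right, so the geostrophic wind blows 90° to the right of the pressure-gradient force (low pressure on the left).
Rotating 135° by 90° clockwise gives 225° — the wind blows toward the southwest.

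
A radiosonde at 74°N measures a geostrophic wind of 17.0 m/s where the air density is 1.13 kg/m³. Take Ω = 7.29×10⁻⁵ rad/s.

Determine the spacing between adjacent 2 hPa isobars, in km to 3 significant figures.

74.3 km

Coriolis parameter at 74°N:
f = 2Ω sin φ = 2 × 7.29×10⁻⁵ × sin 74° = 1.40×10⁻⁴ s⁻¹
Geostrophic balance rearranged: |∂P/∂n| = f ρ V_g
|∂P/∂n| = 1.40×10⁻⁴ × 1.13 × 17.0 = 2.69×10⁻³ Pa/m
Isobar spacing: Δn = ΔP/|∂P/∂n| = 200 Pa / 2.69×10⁻³ Pa/m = 74285 m ≈ 74.3 km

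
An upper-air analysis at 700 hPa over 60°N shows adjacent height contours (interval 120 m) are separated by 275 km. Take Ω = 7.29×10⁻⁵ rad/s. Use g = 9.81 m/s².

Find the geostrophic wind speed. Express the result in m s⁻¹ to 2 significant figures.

34 m s⁻¹

Coriolis parameter at 60°N:
f = 2Ω sin φ = 2 × 7.29×10⁻⁵ × sin 60° = 1.26×10⁻⁴ s⁻¹
Height gradient: |∂Z/∂n| = 120 m / 275000 m = 4.36×10⁻⁴
On a pressure surface, geostrophic balance gives V_g = (g/f)|∂Z/∂n|:
V_g = 9.81 × 4.36×10⁻⁴ / 1.26×10⁻⁴ = 33.9 m/s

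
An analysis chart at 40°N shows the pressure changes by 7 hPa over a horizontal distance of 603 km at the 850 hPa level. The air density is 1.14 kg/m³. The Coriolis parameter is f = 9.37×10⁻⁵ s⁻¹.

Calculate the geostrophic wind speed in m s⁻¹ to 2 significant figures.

Pressure gradient: |∂P/∂n| = 700 Pa / 603000 m = 1.16×10⁻³ Pa/m
Geostrophic balance (pressure-gradient force = Coriolis force):
V_g = (1/(fρ)) |∂P/∂n| = 1.16×10⁻³ / (9.37×10⁻⁵ × 1.14) = 10.9 m/s

11 m s⁻¹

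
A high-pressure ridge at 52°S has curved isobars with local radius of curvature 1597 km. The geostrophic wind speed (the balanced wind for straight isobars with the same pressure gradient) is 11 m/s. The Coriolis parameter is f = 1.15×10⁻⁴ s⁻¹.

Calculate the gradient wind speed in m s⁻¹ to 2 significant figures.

12 m s⁻¹

Around a high, pressure-gradient force acts outward with centrifugal, so Coriolis balances both:
fV = (1/ρ)|∂P/∂n| + V²/R  →  V² − fR·V + fR·V_g = 0
With fR = 1.15×10⁻⁴ × 1597×10³ m = 184 m/s:
V = [fR − √((fR)² − 4 fR V_g)]/2 = [184 − √(184² − 4×184×11)]/2 = 11.8 m/s
Supergeostrophic (V > V_g = 11 m/s), as expected around a high.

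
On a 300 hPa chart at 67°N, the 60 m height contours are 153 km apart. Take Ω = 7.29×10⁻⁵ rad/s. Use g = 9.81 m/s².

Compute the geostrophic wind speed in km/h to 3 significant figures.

103 km/h

Coriolis parameter at 67°N:
f = 2Ω sin φ = 2 × 7.29×10⁻⁵ × sin 67° = 1.34×10⁻⁴ s⁻¹
Height gradient: |∂Z/∂n| = 60 m / 153000 m = 3.92×10⁻⁴
On a pressure surface, geostrophic balance gives V_g = (g/f)|∂Z/∂n|:
V_g = 9.81 × 3.92×10⁻⁴ / 1.34×10⁻⁴ = 28.7 m/s
Converting: 28.7 m/s × 3.6 = 103 km/h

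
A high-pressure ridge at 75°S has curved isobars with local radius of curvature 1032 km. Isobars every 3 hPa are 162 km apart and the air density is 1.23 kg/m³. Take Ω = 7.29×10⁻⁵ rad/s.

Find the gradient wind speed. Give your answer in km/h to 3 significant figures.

41.8 km/h

Coriolis parameter at 75°S:
f = 2Ω sin φ = 2 × 7.29×10⁻⁵ × sin 75° = 1.41×10⁻⁴ s⁻¹
Pressure gradient: |∂P/∂n| = 300 Pa / 162000 m = 1.85×10⁻³ Pa/m
Geostrophic speed: V_g = |∂P/∂n|/(fρ) = 1.85×10⁻³/(1.41×10⁻⁴ × 1.23) = 10.7 m/s
Around a high, pressure-gradient force acts outward with centrifugal, so Coriolis balances both:
fV = (1/ρ)|∂P/∂n| + V²/R  →  V² − fR·V + fR·V_g = 0
With fR = 1.41×10⁻⁴ × 1032×10³ m = 145 m/s:
V = [fR − √((fR)² − 4 fR V_g)]/2 = [145 − √(145² − 4×145×10.7)]/2 = 11.6 m/s
Supergeostrophic (V > V_g = 10.7 m/s), as expected around a high.
Converting: 11.6 m/s × 3.6 = 41.8 km/h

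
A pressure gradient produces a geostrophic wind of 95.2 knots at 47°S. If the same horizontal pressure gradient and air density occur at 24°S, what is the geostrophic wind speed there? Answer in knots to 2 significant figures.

With the same pressure gradient and density, V_g ∝ 1/f ∝ 1/sin φ.
V₂ = V₁ · sin φ₁ / sin φ₂ = 95.2 × sin 47° / sin 24°
V₂ = 95.2 × 0.7314/0.4067 = 170 knots

170 knots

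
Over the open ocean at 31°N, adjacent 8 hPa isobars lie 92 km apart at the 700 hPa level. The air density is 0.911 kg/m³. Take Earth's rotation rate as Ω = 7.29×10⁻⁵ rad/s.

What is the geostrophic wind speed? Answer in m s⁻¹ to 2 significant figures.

Coriolis parameter at 31°N:
f = 2Ω sin φ = 2 × 7.29×10⁻⁵ × sin 31° = 7.51×10⁻⁵ s⁻¹
Pressure gradient: |∂P/∂n| = 800 Pa / 92000 m = 8.70×10⁻³ Pa/m
Geostrophic balance (pressure-gradient force = Coriolis force):
V_g = (1/(fρ)) |∂P/∂n| = 8.70×10⁻³ / (7.51×10⁻⁵ × 0.911) = 127 m/s

130 m s⁻¹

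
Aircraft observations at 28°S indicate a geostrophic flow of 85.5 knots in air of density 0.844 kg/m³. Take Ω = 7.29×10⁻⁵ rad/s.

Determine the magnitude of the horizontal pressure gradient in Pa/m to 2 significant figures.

Coriolis parameter at 28°S:
f = 2Ω sin φ = 2 × 7.29×10⁻⁵ × sin 28° = 6.84×10⁻⁵ s⁻¹
Wind speed in SI: 85.5 knots = 44.0 m/s
Geostrophic balance rearranged: |∂P/∂n| = f ρ V_g
|∂P/∂n| = 6.84×10⁻⁵ × 0.844 × 44.0 = 2.54×10⁻³ Pa/m

2.5×10⁻³ Pa/m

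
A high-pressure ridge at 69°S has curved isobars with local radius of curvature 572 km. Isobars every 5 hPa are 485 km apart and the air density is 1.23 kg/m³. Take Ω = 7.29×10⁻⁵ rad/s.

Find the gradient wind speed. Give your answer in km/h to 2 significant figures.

Coriolis parameter at 69°S:
f = 2Ω sin φ = 2 × 7.29×10⁻⁵ × sin 69° = 1.36×10⁻⁴ s⁻¹
Pressure gradient: |∂P/∂n| = 500 Pa / 485000 m = 1.03×10⁻³ Pa/m
Geostrophic speed: V_g = |∂P/∂n|/(fρ) = 1.03×10⁻³/(1.36×10⁻⁴ × 1.23) = 6.16 m/s
Around a high, pressure-gradient force acts outward with centrifugal, so Coriolis balances both:
fV = (1/ρ)|∂P/∂n| + V²/R  →  V² − fR·V + fR·V_g = 0
With fR = 1.36×10⁻⁴ × 572×10³ m = 77.9 m/s:
V = [fR − √((fR)² − 4 fR V_g)]/2 = [77.9 − √(77.9² − 4×77.9×6.16)]/2 = 6.74 m/s
Supergeostrophic (V > V_g = 6.16 m/s), as expected around a high.
Converting: 6.74 m/s × 3.6 = 24 km/h

24 km/h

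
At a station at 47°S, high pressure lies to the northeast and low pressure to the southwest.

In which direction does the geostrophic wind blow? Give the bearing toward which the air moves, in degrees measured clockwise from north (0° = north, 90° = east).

135°

The pressure-gradient force points toward the southwest (bearing 225°).
Geostrophic balance: in the Southern Hemisphere the Coriolis force deflects motion to the left, so the geostrophic wind blows 90° to the left of the pressure-gradient force (low pressure on the right).
Rotating 225° by 90° counterclockwise gives 135° — the wind blows toward the southeast.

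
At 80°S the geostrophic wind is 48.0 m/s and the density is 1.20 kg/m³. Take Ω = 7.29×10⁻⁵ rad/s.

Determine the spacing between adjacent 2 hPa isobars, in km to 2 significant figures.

24 km

Coriolis parameter at 80°S:
f = 2Ω sin φ = 2 × 7.29×10⁻⁵ × sin 80° = 1.44×10⁻⁴ s⁻¹
Geostrophic balance rearranged: |∂P/∂n| = f ρ V_g
|∂P/∂n| = 1.44×10⁻⁴ × 1.20 × 48.0 = 8.27×10⁻³ Pa/m
Isobar spacing: Δn = ΔP/|∂P/∂n| = 200 Pa / 8.27×10⁻³ Pa/m = 24182 m ≈ 24 km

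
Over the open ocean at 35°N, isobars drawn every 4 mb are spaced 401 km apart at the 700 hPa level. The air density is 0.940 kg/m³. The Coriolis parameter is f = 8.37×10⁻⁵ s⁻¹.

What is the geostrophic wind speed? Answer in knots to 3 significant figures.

Pressure gradient: |∂P/∂n| = 400 Pa / 401000 m = 9.98×10⁻⁴ Pa/m
Geostrophic balance (pressure-gradient force = Coriolis force):
V_g = (1/(fρ)) |∂P/∂n| = 9.98×10⁻⁴ / (8.37×10⁻⁵ × 0.940) = 12.7 m/s
Converting: 12.7 m/s × 1.944 = 24.6 knots

24.6 knots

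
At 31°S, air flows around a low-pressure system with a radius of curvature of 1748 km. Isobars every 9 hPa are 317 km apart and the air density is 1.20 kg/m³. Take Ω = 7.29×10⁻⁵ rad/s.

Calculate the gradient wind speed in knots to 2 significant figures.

51 knots

Coriolis parameter at 31°S:
f = 2Ω sin φ = 2 × 7.29×10⁻⁵ × sin 31° = 7.51×10⁻⁵ s⁻¹
Pressure gradient: |∂P/∂n| = 900 Pa / 317000 m = 2.84×10⁻³ Pa/m
Geostrophic speed: V_g = |∂P/∂n|/(fρ) = 2.84×10⁻³/(7.51×10⁻⁵ × 1.20) = 31.5 m/s
Around a low, centrifugal force acts outward with Coriolis, so pressure-gradient force balances both:
(1/ρ)|∂P/∂n| = fV + V²/R  →  V² + fR·V − fR·V_g = 0
With fR = 7.51×10⁻⁵ × 1748×10³ m = 131 m/s:
V = [−fR + √((fR)² + 4 fR V_g)]/2 = [−131 + √(131² + 4×131×31.5)]/2 = 26.3 m/s
Subgeostrophic (V < V_g = 31.5 m/s), as expected around a low.
Converting: 26.3 m/s × 1.944 = 51 knots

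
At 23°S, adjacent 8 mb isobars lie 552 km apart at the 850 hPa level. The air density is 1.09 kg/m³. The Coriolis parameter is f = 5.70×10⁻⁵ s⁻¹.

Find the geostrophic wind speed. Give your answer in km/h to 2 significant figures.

Pressure gradient: |∂P/∂n| = 800 Pa / 552000 m = 1.45×10⁻³ Pa/m
Geostrophic balance (pressure-gradient force = Coriolis force):
V_g = (1/(fρ)) |∂P/∂n| = 1.45×10⁻³ / (5.70×10⁻⁵ × 1.09) = 23.3 m/s
Converting: 23.3 m/s × 3.6 = 84 km/h

84 km/h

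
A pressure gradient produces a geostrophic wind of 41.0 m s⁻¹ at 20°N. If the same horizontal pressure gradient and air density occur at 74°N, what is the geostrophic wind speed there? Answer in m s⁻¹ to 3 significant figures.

14.6 m s⁻¹

With the same pressure gradient and density, V_g ∝ 1/f ∝ 1/sin φ.
V₂ = V₁ · sin φ₁ / sin φ₂ = 41.0 × sin 20° / sin 74°
V₂ = 41.0 × 0.3420/0.9613 = 14.6 m s⁻¹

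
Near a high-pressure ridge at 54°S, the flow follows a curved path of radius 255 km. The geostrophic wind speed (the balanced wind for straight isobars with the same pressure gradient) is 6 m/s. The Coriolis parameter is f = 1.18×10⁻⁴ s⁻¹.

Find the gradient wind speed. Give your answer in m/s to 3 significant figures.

Around a high, pressure-gradient force acts outward with centrifugal, so Coriolis balances both:
fV = (1/ρ)|∂P/∂n| + V²/R  →  V² − fR·V + fR·V_g = 0
With fR = 1.18×10⁻⁴ × 255×10³ m = 30.1 m/s:
V = [fR − √((fR)² − 4 fR V_g)]/2 = [30.1 − √(30.1² − 4×30.1×6)]/2 = 8.28 m/s
Supergeostrophic (V > V_g = 6 m/s), as expected around a high.

8.28 m/s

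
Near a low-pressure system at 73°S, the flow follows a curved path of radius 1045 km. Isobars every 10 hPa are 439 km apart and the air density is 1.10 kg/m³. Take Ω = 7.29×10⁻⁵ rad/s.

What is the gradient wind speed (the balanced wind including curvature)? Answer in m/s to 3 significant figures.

Coriolis parameter at 73°S:
f = 2Ω sin φ = 2 × 7.29×10⁻⁵ × sin 73° = 1.39×10⁻⁴ s⁻¹
Pressure gradient: |∂P/∂n| = 1000 Pa / 439000 m = 2.28×10⁻³ Pa/m
Geostrophic speed: V_g = |∂P/∂n|/(fρ) = 2.28×10⁻³/(1.39×10⁻⁴ × 1.10) = 14.9 m/s
Around a low, centrifugal force acts outward with Coriolis, so pressure-gradient force balances both:
(1/ρ)|∂P/∂n| = fV + V²/R  →  V² + fR·V − fR·V_g = 0
With fR = 1.39×10⁻⁴ × 1045×10³ m = 146 m/s:
V = [−fR + √((fR)² + 4 fR V_g)]/2 = [−146 + √(146² + 4×146×14.9)]/2 = 13.6 m/s
Subgeostrophic (V < V_g = 14.9 m/s), as expected around a low.

13.6 m/s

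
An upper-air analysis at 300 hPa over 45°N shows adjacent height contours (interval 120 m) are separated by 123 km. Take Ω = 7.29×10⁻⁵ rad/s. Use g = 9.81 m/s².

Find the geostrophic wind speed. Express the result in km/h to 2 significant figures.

330 km/h

Coriolis parameter at 45°N:
f = 2Ω sin φ = 2 × 7.29×10⁻⁵ × sin 45° = 1.03×10⁻⁴ s⁻¹
Height gradient: |∂Z/∂n| = 120 m / 123000 m = 9.76×10⁻⁴
On a pressure surface, geostrophic balance gives V_g = (g/f)|∂Z/∂n|:
V_g = 9.81 × 9.76×10⁻⁴ / 1.03×10⁻⁴ = 92.8 m/s
Converting: 92.8 m/s × 3.6 = 330 km/h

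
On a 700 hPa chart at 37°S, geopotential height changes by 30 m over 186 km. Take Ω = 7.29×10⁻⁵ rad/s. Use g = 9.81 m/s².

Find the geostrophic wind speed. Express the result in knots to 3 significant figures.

35.1 knots

Coriolis parameter at 37°S:
f = 2Ω sin φ = 2 × 7.29×10⁻⁵ × sin 37° = 8.77×10⁻⁵ s⁻¹
Height gradient: |∂Z/∂n| = 30 m / 186000 m = 1.61×10⁻⁴
On a pressure surface, geostrophic balance gives V_g = (g/f)|∂Z/∂n|:
V_g = 9.81 × 1.61×10⁻⁴ / 8.77×10⁻⁵ = 18.0 m/s
Converting: 18.0 m/s × 1.944 = 35.1 knots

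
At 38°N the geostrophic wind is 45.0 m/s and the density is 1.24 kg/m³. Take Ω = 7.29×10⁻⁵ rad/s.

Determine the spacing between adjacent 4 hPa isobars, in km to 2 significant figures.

80 km

Coriolis parameter at 38°N:
f = 2Ω sin φ = 2 × 7.29×10⁻⁵ × sin 38° = 8.98×10⁻⁵ s⁻¹
Geostrophic balance rearranged: |∂P/∂n| = f ρ V_g
|∂P/∂n| = 8.98×10⁻⁵ × 1.24 × 45.0 = 5.01×10⁻³ Pa/m
Isobar spacing: Δn = ΔP/|∂P/∂n| = 400 Pa / 5.01×10⁻³ Pa/m = 79859 m ≈ 80 km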